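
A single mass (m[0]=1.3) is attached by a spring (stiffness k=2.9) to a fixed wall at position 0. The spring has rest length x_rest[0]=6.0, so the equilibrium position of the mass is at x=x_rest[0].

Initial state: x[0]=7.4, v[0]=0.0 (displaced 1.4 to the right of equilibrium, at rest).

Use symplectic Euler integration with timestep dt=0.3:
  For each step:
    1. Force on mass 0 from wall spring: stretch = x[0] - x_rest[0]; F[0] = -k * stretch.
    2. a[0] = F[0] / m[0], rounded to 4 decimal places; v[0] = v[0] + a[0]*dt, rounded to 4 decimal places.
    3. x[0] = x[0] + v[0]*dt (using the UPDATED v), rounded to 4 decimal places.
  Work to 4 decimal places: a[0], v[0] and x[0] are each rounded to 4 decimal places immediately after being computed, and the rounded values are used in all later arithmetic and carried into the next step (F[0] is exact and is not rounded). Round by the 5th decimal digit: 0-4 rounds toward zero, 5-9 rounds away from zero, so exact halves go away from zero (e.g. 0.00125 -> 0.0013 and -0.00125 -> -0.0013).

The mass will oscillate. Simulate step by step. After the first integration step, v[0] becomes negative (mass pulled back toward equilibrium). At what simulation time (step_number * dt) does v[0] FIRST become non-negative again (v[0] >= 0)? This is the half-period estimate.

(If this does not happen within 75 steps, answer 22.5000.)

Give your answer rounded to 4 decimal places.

Step 0: x=[7.4000] v=[0.0000]
Step 1: x=[7.1189] v=[-0.9369]
Step 2: x=[6.6132] v=[-1.6857]
Step 3: x=[5.9844] v=[-2.0961]
Step 4: x=[5.3587] v=[-2.0857]
Step 5: x=[4.8618] v=[-1.6565]
Step 6: x=[4.5934] v=[-0.8948]
Step 7: x=[4.6074] v=[0.0465]
First v>=0 after going negative at step 7, time=2.1000

Answer: 2.1000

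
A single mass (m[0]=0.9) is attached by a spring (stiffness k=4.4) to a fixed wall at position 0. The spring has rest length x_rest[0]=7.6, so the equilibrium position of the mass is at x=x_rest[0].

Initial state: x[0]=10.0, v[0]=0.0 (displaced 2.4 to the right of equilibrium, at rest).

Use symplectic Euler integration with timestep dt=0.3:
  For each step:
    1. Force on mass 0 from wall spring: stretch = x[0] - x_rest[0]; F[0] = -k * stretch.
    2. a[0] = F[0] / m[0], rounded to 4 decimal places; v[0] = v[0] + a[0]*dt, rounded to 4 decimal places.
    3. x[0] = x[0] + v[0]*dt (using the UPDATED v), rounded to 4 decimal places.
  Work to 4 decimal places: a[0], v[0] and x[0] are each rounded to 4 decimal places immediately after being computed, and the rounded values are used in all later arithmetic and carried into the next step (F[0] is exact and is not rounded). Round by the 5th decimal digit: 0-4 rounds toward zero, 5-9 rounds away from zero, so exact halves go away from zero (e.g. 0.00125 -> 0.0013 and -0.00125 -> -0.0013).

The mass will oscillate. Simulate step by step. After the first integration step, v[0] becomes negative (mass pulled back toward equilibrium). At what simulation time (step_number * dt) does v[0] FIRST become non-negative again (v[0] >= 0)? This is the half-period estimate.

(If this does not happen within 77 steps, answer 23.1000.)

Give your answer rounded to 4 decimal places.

Step 0: x=[10.0000] v=[0.0000]
Step 1: x=[8.9440] v=[-3.5200]
Step 2: x=[7.2966] v=[-5.4912]
Step 3: x=[5.7827] v=[-5.0462]
Step 4: x=[5.0685] v=[-2.3808]
Step 5: x=[5.4681] v=[1.3321]
First v>=0 after going negative at step 5, time=1.5000

Answer: 1.5000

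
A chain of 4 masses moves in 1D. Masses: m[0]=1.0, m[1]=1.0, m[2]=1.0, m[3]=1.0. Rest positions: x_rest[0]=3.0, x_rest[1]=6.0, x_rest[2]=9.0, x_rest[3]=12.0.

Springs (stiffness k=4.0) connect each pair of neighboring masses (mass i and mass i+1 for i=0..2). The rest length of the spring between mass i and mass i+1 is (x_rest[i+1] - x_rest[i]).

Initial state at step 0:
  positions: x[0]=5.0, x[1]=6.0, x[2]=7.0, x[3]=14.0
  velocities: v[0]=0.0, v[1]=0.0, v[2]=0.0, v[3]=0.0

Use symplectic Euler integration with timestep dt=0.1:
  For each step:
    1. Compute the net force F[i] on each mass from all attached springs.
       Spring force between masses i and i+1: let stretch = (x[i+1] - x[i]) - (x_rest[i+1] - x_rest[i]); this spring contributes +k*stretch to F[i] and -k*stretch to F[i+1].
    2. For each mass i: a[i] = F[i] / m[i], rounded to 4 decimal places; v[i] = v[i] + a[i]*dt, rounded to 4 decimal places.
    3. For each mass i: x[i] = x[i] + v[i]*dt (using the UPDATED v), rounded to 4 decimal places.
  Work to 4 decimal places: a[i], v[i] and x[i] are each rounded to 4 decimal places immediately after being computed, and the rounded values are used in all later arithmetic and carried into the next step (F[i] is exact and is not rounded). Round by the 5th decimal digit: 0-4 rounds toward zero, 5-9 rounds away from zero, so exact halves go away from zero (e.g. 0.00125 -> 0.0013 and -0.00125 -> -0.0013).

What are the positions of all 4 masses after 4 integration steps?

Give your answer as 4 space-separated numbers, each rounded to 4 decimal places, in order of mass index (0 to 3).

Answer: 4.2488 6.0864 9.0362 12.6285

Derivation:
Step 0: x=[5.0000 6.0000 7.0000 14.0000] v=[0.0000 0.0000 0.0000 0.0000]
Step 1: x=[4.9200 6.0000 7.2400 13.8400] v=[-0.8000 0.0000 2.4000 -1.6000]
Step 2: x=[4.7632 6.0064 7.6944 13.5360] v=[-1.5680 0.0640 4.5440 -3.0400]
Step 3: x=[4.5361 6.0306 8.3149 13.1183] v=[-2.2707 0.2419 6.2054 -4.1766]
Step 4: x=[4.2488 6.0864 9.0362 12.6285] v=[-2.8729 0.5578 7.2130 -4.8980]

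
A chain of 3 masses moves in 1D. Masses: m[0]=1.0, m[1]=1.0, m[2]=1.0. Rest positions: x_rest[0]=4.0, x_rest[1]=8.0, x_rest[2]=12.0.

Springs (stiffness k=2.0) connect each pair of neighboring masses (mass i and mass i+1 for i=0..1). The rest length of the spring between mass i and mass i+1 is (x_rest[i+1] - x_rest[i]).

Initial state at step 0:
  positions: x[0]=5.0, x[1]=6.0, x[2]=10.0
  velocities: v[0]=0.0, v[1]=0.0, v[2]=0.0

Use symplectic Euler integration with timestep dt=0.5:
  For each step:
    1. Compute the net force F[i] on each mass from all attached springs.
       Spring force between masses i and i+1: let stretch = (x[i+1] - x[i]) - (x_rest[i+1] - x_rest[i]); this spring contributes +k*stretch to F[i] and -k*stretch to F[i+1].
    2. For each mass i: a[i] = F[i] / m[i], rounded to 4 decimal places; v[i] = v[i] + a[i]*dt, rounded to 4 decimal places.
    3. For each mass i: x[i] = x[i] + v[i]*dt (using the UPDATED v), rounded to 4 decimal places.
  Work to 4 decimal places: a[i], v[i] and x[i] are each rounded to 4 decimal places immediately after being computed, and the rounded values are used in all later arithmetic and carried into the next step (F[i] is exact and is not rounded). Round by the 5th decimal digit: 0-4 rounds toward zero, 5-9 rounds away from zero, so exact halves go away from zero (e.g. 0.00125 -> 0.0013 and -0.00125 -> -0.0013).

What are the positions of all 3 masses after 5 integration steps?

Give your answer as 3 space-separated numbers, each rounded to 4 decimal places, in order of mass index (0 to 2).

Answer: 2.2813 6.2813 12.4375

Derivation:
Step 0: x=[5.0000 6.0000 10.0000] v=[0.0000 0.0000 0.0000]
Step 1: x=[3.5000 7.5000 10.0000] v=[-3.0000 3.0000 0.0000]
Step 2: x=[2.0000 8.2500 10.7500] v=[-3.0000 1.5000 1.5000]
Step 3: x=[1.6250 7.1250 12.2500] v=[-0.7500 -2.2500 3.0000]
Step 4: x=[2.0000 5.8125 13.1875] v=[0.7500 -2.6250 1.8750]
Step 5: x=[2.2813 6.2813 12.4375] v=[0.5625 0.9375 -1.5000]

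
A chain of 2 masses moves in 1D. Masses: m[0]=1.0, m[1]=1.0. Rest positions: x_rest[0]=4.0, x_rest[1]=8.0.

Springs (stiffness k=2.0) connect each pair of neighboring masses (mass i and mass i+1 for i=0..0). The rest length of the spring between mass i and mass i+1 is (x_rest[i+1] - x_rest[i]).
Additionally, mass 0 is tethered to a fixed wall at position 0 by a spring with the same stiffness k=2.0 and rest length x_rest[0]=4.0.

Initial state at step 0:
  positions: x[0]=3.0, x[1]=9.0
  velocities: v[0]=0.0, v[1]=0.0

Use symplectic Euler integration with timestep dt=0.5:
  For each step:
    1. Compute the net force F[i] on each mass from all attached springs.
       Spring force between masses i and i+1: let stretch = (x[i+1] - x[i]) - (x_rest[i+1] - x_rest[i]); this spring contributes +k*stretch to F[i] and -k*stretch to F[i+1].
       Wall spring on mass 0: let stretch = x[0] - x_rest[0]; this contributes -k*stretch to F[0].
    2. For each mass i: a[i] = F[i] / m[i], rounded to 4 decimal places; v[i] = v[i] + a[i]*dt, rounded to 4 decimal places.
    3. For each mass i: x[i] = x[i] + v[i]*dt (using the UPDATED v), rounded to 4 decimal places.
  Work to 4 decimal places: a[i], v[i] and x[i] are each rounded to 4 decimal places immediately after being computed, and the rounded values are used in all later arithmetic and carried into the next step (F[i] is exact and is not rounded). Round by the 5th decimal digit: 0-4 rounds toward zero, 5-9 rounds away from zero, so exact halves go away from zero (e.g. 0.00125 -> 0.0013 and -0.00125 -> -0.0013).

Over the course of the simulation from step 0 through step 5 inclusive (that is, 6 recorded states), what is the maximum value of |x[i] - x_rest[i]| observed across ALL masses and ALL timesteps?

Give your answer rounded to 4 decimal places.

Answer: 1.5000

Derivation:
Step 0: x=[3.0000 9.0000] v=[0.0000 0.0000]
Step 1: x=[4.5000 8.0000] v=[3.0000 -2.0000]
Step 2: x=[5.5000 7.2500] v=[2.0000 -1.5000]
Step 3: x=[4.6250 7.6250] v=[-1.7500 0.7500]
Step 4: x=[2.9375 8.5000] v=[-3.3750 1.7500]
Step 5: x=[2.5625 8.5938] v=[-0.7500 0.1875]
Max displacement = 1.5000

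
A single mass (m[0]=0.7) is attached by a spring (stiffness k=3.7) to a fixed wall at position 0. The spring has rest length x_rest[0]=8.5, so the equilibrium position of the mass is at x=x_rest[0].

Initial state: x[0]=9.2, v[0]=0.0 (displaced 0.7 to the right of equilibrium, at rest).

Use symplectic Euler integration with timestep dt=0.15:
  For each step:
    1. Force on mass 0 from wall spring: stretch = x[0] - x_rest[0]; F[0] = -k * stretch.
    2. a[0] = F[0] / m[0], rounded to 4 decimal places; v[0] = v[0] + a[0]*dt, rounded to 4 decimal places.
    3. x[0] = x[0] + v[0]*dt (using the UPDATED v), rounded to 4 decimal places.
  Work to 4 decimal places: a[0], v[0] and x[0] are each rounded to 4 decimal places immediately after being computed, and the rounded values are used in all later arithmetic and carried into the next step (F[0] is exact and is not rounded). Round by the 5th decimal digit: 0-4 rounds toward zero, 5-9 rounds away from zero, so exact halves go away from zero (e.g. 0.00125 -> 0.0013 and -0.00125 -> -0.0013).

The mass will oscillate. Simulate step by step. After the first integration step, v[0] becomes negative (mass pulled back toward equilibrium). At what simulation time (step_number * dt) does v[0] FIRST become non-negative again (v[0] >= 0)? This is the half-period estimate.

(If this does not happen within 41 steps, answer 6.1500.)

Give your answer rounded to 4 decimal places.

Answer: 1.5000

Derivation:
Step 0: x=[9.2000] v=[0.0000]
Step 1: x=[9.1168] v=[-0.5550]
Step 2: x=[8.9602] v=[-1.0440]
Step 3: x=[8.7489] v=[-1.4089]
Step 4: x=[8.5080] v=[-1.6062]
Step 5: x=[8.2661] v=[-1.6125]
Step 6: x=[8.0520] v=[-1.4271]
Step 7: x=[7.8912] v=[-1.0719]
Step 8: x=[7.8028] v=[-0.5892]
Step 9: x=[7.7973] v=[-0.0364]
Step 10: x=[7.8754] v=[0.5207]
First v>=0 after going negative at step 10, time=1.5000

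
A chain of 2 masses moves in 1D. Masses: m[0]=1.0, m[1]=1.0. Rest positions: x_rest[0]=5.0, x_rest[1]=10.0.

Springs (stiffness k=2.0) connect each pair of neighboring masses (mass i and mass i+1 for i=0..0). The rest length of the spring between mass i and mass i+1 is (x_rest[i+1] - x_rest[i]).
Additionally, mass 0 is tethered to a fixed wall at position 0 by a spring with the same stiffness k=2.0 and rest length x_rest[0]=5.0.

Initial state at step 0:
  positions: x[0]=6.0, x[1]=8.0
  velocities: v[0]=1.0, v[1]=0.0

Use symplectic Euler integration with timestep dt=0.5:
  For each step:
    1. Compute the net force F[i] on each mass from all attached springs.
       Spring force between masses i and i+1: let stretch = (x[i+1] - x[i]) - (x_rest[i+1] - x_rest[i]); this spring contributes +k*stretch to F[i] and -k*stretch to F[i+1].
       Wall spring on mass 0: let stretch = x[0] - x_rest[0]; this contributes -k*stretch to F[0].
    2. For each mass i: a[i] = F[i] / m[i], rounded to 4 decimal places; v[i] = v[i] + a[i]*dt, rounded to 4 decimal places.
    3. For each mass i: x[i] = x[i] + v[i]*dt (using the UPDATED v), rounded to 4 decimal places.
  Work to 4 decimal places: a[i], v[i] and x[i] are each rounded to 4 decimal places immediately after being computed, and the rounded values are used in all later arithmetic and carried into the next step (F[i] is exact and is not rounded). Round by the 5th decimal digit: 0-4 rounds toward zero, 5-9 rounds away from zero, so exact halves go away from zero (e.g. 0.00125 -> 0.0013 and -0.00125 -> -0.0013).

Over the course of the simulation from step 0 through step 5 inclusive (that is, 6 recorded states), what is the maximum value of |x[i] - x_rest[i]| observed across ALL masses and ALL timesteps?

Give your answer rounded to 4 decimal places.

Answer: 2.4688

Derivation:
Step 0: x=[6.0000 8.0000] v=[1.0000 0.0000]
Step 1: x=[4.5000 9.5000] v=[-3.0000 3.0000]
Step 2: x=[3.2500 11.0000] v=[-2.5000 3.0000]
Step 3: x=[4.2500 11.1250] v=[2.0000 0.2500]
Step 4: x=[6.5625 10.3125] v=[4.6250 -1.6250]
Step 5: x=[7.4688 10.1250] v=[1.8125 -0.3750]
Max displacement = 2.4688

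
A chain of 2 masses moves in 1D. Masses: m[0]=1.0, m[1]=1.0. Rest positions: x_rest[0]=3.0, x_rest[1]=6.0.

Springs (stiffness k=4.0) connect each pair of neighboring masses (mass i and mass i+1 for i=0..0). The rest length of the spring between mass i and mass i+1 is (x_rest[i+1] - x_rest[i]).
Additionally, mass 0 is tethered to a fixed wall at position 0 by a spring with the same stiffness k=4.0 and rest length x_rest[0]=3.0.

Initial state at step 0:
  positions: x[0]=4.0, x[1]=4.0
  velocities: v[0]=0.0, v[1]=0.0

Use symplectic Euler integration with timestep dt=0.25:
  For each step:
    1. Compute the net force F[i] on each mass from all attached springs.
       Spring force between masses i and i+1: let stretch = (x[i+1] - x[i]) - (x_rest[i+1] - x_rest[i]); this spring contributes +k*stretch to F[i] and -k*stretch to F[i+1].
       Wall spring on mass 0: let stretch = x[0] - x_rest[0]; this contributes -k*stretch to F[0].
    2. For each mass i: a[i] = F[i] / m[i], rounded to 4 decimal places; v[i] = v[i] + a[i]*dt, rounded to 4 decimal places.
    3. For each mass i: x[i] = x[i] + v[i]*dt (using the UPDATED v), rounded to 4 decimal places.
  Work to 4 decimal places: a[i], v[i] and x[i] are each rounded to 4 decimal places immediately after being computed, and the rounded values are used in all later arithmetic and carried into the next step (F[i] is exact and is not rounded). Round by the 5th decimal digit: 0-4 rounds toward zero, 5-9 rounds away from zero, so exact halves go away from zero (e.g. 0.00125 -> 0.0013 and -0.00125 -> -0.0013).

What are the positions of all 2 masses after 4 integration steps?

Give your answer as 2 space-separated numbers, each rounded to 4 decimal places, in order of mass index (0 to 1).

Step 0: x=[4.0000 4.0000] v=[0.0000 0.0000]
Step 1: x=[3.0000 4.7500] v=[-4.0000 3.0000]
Step 2: x=[1.6875 5.8125] v=[-5.2500 4.2500]
Step 3: x=[0.9844 6.5938] v=[-2.8125 3.1250]
Step 4: x=[1.4375 6.7227] v=[1.8125 0.5156]

Answer: 1.4375 6.7227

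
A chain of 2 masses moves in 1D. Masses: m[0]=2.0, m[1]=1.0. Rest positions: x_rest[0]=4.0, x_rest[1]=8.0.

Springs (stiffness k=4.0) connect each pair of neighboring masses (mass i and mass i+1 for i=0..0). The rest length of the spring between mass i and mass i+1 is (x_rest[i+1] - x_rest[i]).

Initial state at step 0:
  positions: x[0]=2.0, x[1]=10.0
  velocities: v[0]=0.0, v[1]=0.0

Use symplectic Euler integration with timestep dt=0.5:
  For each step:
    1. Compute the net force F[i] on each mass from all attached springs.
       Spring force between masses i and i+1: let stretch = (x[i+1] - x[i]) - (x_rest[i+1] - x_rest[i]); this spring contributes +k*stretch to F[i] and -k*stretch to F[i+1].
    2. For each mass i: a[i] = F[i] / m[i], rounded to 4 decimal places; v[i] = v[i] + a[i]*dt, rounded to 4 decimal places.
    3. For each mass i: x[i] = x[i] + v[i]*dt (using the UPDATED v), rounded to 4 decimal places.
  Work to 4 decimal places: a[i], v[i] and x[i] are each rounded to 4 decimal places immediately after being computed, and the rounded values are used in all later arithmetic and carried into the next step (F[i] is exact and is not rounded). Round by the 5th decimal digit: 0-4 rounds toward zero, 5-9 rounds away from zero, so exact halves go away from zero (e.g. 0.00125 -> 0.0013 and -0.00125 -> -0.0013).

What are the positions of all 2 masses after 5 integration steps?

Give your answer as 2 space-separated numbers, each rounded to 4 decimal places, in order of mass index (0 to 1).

Answer: 2.3750 9.2500

Derivation:
Step 0: x=[2.0000 10.0000] v=[0.0000 0.0000]
Step 1: x=[4.0000 6.0000] v=[4.0000 -8.0000]
Step 2: x=[5.0000 4.0000] v=[2.0000 -4.0000]
Step 3: x=[3.5000 7.0000] v=[-3.0000 6.0000]
Step 4: x=[1.7500 10.5000] v=[-3.5000 7.0000]
Step 5: x=[2.3750 9.2500] v=[1.2500 -2.5000]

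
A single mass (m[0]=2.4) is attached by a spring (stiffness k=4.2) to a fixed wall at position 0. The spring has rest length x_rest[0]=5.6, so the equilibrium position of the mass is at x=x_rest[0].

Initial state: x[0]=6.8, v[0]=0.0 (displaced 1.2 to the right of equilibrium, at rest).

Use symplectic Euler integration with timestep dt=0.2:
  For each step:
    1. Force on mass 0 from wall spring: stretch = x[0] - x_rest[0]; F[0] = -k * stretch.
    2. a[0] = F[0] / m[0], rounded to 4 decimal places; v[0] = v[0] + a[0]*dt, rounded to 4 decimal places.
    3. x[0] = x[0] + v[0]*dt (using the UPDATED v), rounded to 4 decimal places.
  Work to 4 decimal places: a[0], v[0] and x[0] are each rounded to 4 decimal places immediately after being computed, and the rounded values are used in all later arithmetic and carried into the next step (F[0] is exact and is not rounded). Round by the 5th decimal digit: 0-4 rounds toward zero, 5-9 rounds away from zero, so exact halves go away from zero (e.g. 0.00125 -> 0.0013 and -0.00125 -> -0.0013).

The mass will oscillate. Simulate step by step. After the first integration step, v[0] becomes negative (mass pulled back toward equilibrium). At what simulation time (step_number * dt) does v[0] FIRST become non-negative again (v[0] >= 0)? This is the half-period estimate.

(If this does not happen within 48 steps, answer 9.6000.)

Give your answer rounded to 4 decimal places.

Step 0: x=[6.8000] v=[0.0000]
Step 1: x=[6.7160] v=[-0.4200]
Step 2: x=[6.5539] v=[-0.8106]
Step 3: x=[6.3250] v=[-1.1445]
Step 4: x=[6.0453] v=[-1.3983]
Step 5: x=[5.7345] v=[-1.5542]
Step 6: x=[5.4142] v=[-1.6013]
Step 7: x=[5.1069] v=[-1.5363]
Step 8: x=[4.8342] v=[-1.3637]
Step 9: x=[4.6151] v=[-1.0957]
Step 10: x=[4.4649] v=[-0.7510]
Step 11: x=[4.3942] v=[-0.3537]
Step 12: x=[4.4079] v=[0.0683]
First v>=0 after going negative at step 12, time=2.4000

Answer: 2.4000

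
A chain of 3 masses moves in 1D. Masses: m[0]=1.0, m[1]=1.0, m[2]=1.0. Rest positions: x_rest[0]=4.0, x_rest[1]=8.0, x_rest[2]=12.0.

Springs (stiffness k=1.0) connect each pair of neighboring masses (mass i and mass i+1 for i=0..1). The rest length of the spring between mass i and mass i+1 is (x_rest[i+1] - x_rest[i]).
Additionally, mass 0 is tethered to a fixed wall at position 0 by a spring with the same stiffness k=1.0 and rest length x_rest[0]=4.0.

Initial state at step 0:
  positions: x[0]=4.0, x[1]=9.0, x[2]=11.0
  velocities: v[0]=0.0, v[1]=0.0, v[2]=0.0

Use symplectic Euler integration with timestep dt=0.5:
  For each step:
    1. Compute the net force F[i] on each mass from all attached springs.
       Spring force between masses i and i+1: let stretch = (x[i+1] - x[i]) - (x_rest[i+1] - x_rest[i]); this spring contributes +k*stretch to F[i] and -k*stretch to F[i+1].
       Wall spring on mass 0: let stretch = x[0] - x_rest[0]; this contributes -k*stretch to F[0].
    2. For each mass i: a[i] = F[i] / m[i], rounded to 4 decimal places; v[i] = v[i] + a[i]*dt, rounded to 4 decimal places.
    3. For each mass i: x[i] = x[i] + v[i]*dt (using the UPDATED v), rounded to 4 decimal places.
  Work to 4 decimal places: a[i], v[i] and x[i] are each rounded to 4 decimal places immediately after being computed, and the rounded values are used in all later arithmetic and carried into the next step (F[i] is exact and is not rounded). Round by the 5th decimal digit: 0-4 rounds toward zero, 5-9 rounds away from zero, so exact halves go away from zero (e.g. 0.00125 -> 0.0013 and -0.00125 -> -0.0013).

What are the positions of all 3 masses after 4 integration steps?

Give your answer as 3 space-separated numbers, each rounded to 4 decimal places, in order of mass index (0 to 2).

Step 0: x=[4.0000 9.0000 11.0000] v=[0.0000 0.0000 0.0000]
Step 1: x=[4.2500 8.2500 11.5000] v=[0.5000 -1.5000 1.0000]
Step 2: x=[4.4375 7.3125 12.1875] v=[0.3750 -1.8750 1.3750]
Step 3: x=[4.2344 6.8750 12.6563] v=[-0.4063 -0.8750 0.9375]
Step 4: x=[3.6328 7.2227 12.6798] v=[-1.2032 0.6954 0.0469]

Answer: 3.6328 7.2227 12.6798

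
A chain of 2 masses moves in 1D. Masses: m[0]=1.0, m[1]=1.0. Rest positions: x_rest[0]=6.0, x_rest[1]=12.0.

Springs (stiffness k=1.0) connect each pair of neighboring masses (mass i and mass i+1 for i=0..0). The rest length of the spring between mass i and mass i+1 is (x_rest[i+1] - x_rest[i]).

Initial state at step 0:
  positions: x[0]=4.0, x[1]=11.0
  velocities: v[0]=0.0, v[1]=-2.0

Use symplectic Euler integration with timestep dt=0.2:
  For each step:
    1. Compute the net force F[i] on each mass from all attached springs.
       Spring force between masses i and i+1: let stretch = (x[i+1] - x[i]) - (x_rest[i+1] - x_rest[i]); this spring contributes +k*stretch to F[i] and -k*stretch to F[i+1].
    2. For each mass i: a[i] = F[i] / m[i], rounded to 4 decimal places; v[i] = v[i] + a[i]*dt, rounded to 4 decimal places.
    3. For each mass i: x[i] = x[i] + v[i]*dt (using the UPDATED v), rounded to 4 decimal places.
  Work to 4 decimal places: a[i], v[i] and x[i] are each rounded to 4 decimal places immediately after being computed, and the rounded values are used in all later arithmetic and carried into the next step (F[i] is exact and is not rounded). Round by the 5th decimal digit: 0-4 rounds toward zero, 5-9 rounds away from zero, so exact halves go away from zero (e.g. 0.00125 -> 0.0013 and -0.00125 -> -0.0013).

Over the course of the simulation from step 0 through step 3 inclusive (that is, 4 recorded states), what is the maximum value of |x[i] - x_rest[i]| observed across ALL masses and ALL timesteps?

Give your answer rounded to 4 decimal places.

Answer: 2.3615

Derivation:
Step 0: x=[4.0000 11.0000] v=[0.0000 -2.0000]
Step 1: x=[4.0400 10.5600] v=[0.2000 -2.2000]
Step 2: x=[4.1008 10.0992] v=[0.3040 -2.3040]
Step 3: x=[4.1615 9.6385] v=[0.3037 -2.3037]
Max displacement = 2.3615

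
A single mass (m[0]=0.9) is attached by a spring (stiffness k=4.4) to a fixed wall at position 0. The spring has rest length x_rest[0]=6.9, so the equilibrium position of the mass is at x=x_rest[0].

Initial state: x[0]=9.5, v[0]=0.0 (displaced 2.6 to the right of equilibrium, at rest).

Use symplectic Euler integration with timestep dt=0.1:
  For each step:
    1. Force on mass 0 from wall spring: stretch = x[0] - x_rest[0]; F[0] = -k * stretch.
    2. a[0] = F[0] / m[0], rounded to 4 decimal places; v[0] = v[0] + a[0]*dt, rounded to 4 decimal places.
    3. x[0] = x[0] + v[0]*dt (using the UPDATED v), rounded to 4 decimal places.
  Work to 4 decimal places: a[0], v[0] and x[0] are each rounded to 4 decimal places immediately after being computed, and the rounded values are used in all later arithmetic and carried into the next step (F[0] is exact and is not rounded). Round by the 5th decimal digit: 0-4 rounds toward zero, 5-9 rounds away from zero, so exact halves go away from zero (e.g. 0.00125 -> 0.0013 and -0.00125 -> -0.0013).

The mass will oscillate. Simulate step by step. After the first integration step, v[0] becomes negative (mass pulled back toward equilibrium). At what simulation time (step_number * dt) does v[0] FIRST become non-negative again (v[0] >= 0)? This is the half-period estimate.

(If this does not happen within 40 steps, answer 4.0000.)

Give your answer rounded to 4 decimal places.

Answer: 1.5000

Derivation:
Step 0: x=[9.5000] v=[0.0000]
Step 1: x=[9.3729] v=[-1.2711]
Step 2: x=[9.1249] v=[-2.4801]
Step 3: x=[8.7681] v=[-3.5678]
Step 4: x=[8.3200] v=[-4.4811]
Step 5: x=[7.8025] v=[-5.1753]
Step 6: x=[7.2409] v=[-5.6165]
Step 7: x=[6.6626] v=[-5.7832]
Step 8: x=[6.0959] v=[-5.6671]
Step 9: x=[5.5685] v=[-5.2740]
Step 10: x=[5.1062] v=[-4.6230]
Step 11: x=[4.7316] v=[-3.7460]
Step 12: x=[4.4630] v=[-2.6859]
Step 13: x=[4.3136] v=[-1.4945]
Step 14: x=[4.2906] v=[-0.2300]
Step 15: x=[4.3952] v=[1.0457]
First v>=0 after going negative at step 15, time=1.5000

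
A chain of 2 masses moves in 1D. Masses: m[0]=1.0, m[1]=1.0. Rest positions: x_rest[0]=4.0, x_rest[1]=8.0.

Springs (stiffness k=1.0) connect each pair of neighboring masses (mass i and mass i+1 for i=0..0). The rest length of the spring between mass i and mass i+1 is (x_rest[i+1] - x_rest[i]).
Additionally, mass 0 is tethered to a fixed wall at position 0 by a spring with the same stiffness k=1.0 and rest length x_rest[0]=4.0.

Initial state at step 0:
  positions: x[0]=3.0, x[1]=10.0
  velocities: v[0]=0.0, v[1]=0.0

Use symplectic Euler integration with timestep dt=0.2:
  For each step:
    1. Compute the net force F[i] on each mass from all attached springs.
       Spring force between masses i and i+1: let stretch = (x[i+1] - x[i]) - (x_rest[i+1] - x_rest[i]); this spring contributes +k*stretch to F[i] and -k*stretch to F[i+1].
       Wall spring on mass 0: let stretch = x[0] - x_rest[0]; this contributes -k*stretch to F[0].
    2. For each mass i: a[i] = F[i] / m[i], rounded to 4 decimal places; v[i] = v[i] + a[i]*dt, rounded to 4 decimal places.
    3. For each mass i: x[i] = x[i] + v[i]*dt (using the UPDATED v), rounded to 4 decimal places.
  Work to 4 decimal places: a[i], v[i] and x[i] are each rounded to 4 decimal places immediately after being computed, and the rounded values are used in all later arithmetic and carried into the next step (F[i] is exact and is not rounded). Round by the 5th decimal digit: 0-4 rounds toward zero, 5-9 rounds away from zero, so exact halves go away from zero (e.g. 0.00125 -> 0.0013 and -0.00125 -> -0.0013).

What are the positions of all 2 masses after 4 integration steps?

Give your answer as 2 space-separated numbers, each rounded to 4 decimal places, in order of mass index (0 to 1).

Answer: 4.3488 8.9600

Derivation:
Step 0: x=[3.0000 10.0000] v=[0.0000 0.0000]
Step 1: x=[3.1600 9.8800] v=[0.8000 -0.6000]
Step 2: x=[3.4624 9.6512] v=[1.5120 -1.1440]
Step 3: x=[3.8739 9.3348] v=[2.0573 -1.5818]
Step 4: x=[4.3488 8.9600] v=[2.3747 -1.8740]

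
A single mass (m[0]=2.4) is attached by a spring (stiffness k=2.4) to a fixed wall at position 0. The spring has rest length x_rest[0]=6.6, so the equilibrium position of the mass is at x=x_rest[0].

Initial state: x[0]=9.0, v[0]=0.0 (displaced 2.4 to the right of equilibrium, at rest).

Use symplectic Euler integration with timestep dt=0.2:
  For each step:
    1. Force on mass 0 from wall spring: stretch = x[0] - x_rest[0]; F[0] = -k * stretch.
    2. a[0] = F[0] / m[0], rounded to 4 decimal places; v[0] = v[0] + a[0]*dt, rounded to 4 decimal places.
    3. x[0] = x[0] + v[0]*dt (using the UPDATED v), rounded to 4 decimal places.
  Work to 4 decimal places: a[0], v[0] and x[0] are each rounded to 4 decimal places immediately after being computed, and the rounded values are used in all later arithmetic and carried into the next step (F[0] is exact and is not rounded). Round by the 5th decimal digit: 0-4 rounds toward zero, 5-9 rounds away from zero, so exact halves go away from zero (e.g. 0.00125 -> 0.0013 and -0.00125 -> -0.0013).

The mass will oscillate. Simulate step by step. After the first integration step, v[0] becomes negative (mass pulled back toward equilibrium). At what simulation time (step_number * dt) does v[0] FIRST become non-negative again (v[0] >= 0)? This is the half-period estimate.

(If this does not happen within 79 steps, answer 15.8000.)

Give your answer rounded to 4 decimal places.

Answer: 3.2000

Derivation:
Step 0: x=[9.0000] v=[0.0000]
Step 1: x=[8.9040] v=[-0.4800]
Step 2: x=[8.7158] v=[-0.9408]
Step 3: x=[8.4430] v=[-1.3640]
Step 4: x=[8.0965] v=[-1.7326]
Step 5: x=[7.6901] v=[-2.0319]
Step 6: x=[7.2401] v=[-2.2499]
Step 7: x=[6.7645] v=[-2.3779]
Step 8: x=[6.2823] v=[-2.4108]
Step 9: x=[5.8128] v=[-2.3473]
Step 10: x=[5.3748] v=[-2.1899]
Step 11: x=[4.9858] v=[-1.9449]
Step 12: x=[4.6614] v=[-1.6221]
Step 13: x=[4.4145] v=[-1.2344]
Step 14: x=[4.2550] v=[-0.7973]
Step 15: x=[4.1893] v=[-0.3283]
Step 16: x=[4.2201] v=[0.1538]
First v>=0 after going negative at step 16, time=3.2000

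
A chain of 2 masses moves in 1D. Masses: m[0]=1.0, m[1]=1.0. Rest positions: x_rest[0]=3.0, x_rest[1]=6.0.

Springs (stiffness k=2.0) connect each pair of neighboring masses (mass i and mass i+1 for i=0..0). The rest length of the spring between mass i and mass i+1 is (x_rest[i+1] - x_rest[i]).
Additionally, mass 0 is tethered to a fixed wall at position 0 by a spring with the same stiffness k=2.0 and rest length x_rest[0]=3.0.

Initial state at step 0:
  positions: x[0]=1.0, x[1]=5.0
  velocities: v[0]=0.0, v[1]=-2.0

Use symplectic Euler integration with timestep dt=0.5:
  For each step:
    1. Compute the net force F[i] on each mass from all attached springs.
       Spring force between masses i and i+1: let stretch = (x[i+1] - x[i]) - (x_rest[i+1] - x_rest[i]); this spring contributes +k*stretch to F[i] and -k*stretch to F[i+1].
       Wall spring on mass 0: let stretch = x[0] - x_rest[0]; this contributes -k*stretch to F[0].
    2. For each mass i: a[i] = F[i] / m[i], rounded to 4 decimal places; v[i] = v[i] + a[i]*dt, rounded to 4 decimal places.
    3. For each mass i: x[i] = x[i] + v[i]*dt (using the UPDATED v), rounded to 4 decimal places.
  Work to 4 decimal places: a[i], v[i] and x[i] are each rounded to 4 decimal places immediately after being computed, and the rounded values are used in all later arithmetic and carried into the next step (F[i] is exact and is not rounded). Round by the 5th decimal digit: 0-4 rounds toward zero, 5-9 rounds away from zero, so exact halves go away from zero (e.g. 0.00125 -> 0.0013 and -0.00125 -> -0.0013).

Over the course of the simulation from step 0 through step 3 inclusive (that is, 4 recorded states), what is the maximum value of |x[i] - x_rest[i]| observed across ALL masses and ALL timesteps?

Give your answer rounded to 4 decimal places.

Step 0: x=[1.0000 5.0000] v=[0.0000 -2.0000]
Step 1: x=[2.5000 3.5000] v=[3.0000 -3.0000]
Step 2: x=[3.2500 3.0000] v=[1.5000 -1.0000]
Step 3: x=[2.2500 4.1250] v=[-2.0000 2.2500]
Max displacement = 3.0000

Answer: 3.0000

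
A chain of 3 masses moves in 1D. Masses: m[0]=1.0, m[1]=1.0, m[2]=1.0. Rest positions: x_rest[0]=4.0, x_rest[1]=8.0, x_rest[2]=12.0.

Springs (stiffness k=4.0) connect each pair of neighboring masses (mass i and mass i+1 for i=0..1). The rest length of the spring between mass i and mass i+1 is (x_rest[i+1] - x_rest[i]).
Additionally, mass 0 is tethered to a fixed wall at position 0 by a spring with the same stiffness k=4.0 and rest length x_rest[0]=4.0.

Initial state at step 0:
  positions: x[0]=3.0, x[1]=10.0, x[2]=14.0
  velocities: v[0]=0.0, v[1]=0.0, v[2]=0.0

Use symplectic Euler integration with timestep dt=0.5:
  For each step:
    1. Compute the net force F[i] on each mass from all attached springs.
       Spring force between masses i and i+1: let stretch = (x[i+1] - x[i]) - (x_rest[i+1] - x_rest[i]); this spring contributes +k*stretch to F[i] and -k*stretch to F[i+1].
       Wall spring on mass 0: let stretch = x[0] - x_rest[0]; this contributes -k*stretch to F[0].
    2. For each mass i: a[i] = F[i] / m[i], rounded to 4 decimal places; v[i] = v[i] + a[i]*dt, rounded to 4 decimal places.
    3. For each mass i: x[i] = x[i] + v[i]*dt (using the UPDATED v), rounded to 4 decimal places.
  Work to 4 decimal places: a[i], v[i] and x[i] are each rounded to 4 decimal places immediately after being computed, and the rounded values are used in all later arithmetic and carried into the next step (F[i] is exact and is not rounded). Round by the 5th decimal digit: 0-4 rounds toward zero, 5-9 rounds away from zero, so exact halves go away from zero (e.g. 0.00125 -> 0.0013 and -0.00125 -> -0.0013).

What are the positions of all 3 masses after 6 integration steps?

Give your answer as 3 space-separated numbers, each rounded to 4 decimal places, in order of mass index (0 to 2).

Answer: 5.0000 6.0000 10.0000

Derivation:
Step 0: x=[3.0000 10.0000 14.0000] v=[0.0000 0.0000 0.0000]
Step 1: x=[7.0000 7.0000 14.0000] v=[8.0000 -6.0000 0.0000]
Step 2: x=[4.0000 11.0000 11.0000] v=[-6.0000 8.0000 -6.0000]
Step 3: x=[4.0000 8.0000 12.0000] v=[0.0000 -6.0000 2.0000]
Step 4: x=[4.0000 5.0000 13.0000] v=[0.0000 -6.0000 2.0000]
Step 5: x=[1.0000 9.0000 10.0000] v=[-6.0000 8.0000 -6.0000]
Step 6: x=[5.0000 6.0000 10.0000] v=[8.0000 -6.0000 0.0000]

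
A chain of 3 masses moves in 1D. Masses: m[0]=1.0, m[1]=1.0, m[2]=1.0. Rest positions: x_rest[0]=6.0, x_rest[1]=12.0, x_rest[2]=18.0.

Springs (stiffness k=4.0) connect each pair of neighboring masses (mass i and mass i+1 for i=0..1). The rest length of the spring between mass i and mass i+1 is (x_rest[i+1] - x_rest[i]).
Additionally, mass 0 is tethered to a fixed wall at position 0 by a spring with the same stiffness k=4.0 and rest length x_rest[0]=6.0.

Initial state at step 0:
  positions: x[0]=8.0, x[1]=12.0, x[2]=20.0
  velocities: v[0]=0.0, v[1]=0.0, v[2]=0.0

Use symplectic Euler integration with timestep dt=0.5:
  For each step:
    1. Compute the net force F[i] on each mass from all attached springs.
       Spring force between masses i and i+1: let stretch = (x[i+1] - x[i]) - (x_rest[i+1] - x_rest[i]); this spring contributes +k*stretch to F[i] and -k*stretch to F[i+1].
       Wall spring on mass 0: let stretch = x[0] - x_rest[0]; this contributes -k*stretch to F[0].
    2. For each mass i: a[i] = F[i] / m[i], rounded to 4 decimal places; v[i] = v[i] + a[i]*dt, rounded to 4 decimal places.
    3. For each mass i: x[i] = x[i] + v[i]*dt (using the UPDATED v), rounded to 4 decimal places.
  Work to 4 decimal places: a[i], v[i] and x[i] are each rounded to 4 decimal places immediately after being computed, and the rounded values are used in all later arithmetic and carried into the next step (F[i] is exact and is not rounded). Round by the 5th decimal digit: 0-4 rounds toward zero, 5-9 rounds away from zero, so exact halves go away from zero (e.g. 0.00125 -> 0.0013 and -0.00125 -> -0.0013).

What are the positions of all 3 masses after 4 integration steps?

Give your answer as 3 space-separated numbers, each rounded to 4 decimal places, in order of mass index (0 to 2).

Step 0: x=[8.0000 12.0000 20.0000] v=[0.0000 0.0000 0.0000]
Step 1: x=[4.0000 16.0000 18.0000] v=[-8.0000 8.0000 -4.0000]
Step 2: x=[8.0000 10.0000 20.0000] v=[8.0000 -12.0000 4.0000]
Step 3: x=[6.0000 12.0000 18.0000] v=[-4.0000 4.0000 -4.0000]
Step 4: x=[4.0000 14.0000 16.0000] v=[-4.0000 4.0000 -4.0000]

Answer: 4.0000 14.0000 16.0000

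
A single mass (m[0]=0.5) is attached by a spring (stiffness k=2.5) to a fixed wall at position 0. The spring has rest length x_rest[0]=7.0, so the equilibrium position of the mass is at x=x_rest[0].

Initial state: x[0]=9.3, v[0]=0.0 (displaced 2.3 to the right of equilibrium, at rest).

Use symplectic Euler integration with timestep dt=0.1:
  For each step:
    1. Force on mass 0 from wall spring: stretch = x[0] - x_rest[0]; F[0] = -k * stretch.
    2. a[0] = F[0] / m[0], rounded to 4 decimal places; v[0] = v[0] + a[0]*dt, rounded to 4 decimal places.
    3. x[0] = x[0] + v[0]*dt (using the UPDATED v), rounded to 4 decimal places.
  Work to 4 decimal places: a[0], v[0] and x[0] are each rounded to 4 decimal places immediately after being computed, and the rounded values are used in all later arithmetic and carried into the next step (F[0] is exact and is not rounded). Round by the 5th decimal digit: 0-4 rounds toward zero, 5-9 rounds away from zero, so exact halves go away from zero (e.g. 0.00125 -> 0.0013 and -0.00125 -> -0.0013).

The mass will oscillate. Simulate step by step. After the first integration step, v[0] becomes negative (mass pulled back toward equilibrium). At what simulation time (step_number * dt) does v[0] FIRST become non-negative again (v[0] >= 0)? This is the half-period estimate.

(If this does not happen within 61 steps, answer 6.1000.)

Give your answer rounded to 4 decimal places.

Step 0: x=[9.3000] v=[0.0000]
Step 1: x=[9.1850] v=[-1.1500]
Step 2: x=[8.9608] v=[-2.2425]
Step 3: x=[8.6385] v=[-3.2229]
Step 4: x=[8.2343] v=[-4.0422]
Step 5: x=[7.7684] v=[-4.6594]
Step 6: x=[7.2640] v=[-5.0436]
Step 7: x=[6.7464] v=[-5.1756]
Step 8: x=[6.2415] v=[-5.0488]
Step 9: x=[5.7745] v=[-4.6696]
Step 10: x=[5.3688] v=[-4.0569]
Step 11: x=[5.0447] v=[-3.2413]
Step 12: x=[4.8183] v=[-2.2637]
Step 13: x=[4.7010] v=[-1.1729]
Step 14: x=[4.6987] v=[-0.0234]
Step 15: x=[4.8114] v=[1.1273]
First v>=0 after going negative at step 15, time=1.5000

Answer: 1.5000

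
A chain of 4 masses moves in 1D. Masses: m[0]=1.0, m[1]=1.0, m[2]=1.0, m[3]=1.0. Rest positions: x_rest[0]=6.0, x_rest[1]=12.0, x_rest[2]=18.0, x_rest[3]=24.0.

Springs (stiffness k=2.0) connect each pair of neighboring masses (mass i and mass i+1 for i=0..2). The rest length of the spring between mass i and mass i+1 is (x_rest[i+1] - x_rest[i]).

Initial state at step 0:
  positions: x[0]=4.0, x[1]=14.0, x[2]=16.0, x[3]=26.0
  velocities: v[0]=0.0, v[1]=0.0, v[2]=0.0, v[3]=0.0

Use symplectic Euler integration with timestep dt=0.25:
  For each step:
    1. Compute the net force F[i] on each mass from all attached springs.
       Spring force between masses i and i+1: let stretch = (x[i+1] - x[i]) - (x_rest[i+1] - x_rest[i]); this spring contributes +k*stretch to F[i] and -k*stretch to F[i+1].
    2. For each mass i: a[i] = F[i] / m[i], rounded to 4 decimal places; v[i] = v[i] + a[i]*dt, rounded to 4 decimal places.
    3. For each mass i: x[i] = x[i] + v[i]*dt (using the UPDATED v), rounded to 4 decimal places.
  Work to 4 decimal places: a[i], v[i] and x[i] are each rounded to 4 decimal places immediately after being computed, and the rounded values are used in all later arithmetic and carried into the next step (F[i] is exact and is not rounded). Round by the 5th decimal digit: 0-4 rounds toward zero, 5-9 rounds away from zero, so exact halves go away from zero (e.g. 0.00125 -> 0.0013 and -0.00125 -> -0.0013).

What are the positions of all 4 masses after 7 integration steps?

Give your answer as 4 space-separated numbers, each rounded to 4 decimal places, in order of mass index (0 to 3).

Answer: 6.1615 12.8905 17.1096 23.8388

Derivation:
Step 0: x=[4.0000 14.0000 16.0000 26.0000] v=[0.0000 0.0000 0.0000 0.0000]
Step 1: x=[4.5000 13.0000 17.0000 25.5000] v=[2.0000 -4.0000 4.0000 -2.0000]
Step 2: x=[5.3125 11.4375 18.5625 24.6875] v=[3.2500 -6.2500 6.2500 -3.2500]
Step 3: x=[6.1406 10.0000 20.0000 23.8594] v=[3.3125 -5.7500 5.7500 -3.3125]
Step 4: x=[6.7012 9.3301 20.6699 23.2989] v=[2.2422 -2.6797 2.6797 -2.2422]
Step 5: x=[6.8404 9.7491 20.2510 23.1597] v=[0.5567 1.6758 -1.6757 -0.5567]
Step 6: x=[6.5932 11.1172 18.8829 23.4070] v=[-0.9890 5.4724 -5.4723 0.9890]
Step 7: x=[6.1615 12.8905 17.1096 23.8388] v=[-1.7270 7.0933 -7.0931 1.7270]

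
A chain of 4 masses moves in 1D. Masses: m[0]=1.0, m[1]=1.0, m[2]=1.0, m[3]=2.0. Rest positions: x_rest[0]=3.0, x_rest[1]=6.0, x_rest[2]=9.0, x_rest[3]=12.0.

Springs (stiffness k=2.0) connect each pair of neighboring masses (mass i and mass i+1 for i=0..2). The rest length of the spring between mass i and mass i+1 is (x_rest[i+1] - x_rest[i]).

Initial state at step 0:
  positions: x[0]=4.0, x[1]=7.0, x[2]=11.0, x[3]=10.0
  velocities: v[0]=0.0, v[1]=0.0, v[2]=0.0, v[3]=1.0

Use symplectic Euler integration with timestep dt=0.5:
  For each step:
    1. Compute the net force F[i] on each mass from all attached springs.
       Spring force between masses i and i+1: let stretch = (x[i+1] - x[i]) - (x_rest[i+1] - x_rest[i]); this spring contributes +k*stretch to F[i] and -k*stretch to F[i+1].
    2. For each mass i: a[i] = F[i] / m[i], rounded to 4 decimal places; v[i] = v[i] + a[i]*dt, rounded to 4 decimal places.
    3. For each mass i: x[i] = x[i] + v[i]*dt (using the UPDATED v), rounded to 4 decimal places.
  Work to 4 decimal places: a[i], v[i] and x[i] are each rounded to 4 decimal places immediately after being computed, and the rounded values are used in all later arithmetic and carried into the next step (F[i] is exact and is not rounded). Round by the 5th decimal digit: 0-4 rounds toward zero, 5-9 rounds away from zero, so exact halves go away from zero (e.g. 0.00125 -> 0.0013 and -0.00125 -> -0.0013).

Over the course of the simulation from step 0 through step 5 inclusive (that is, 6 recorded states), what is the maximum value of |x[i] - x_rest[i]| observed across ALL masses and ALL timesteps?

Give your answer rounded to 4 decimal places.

Answer: 2.4844

Derivation:
Step 0: x=[4.0000 7.0000 11.0000 10.0000] v=[0.0000 0.0000 0.0000 1.0000]
Step 1: x=[4.0000 7.5000 8.5000 11.5000] v=[0.0000 1.0000 -5.0000 3.0000]
Step 2: x=[4.2500 6.7500 7.0000 13.0000] v=[0.5000 -1.5000 -3.0000 3.0000]
Step 3: x=[4.2500 4.8750 8.3750 13.7500] v=[0.0000 -3.7500 2.7500 1.5000]
Step 4: x=[3.0625 4.4375 10.6875 13.9063] v=[-2.3750 -0.8750 4.6250 0.3125]
Step 5: x=[1.0625 6.4375 11.4844 14.0079] v=[-4.0000 4.0000 1.5938 0.2031]
Max displacement = 2.4844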